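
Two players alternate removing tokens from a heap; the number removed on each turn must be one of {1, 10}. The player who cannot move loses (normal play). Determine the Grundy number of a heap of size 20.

G(0) = 0
G(1) = mex{0} = 1
G(2) = mex{1} = 0
G(3) = mex{0} = 1
G(4) = mex{1} = 0
G(5) = mex{0} = 1
G(6) = mex{1} = 0
G(7) = mex{0} = 1
G(8) = mex{1} = 0
G(9) = mex{0} = 1
G(10) = mex{1,0} = 2
G(11) = mex{2,1} = 0
G(12) = mex{0,0} = 1
G(13) = mex{1,1} = 0
G(14) = mex{0,0} = 1
G(15) = mex{1,1} = 0
G(16) = mex{0,0} = 1
G(17) = mex{1,1} = 0
G(18) = mex{0,0} = 1
G(19) = mex{1,1} = 0
G(20) = mex{0,2} = 1

1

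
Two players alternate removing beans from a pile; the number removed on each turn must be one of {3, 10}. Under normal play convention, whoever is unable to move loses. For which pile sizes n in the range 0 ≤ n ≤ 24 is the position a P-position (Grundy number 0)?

n :  0  1  2  3  4  5  6  7  8  9 10 11 12 13 14 15 16 17 18 19 20 21 22 23 24
G :  0  0  0  1  1  1  0  0  0  1  1  1  2  0  0  0  1  1  1  0  0  0  1  1  1
P-positions are exactly the n with G(n) = 0.

0, 1, 2, 6, 7, 8, 13, 14, 15, 19, 20, 21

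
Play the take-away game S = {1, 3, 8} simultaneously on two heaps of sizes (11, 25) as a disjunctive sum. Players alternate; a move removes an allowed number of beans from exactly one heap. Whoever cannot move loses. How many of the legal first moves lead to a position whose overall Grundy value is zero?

4

All heaps use S = {1, 3, 8}:
n :  0  1  2  3  4  5  6  7  8  9 10 11 12 13 14 15 16 17 18 19 20 21 22 23 24 25
G :  0  1  0  1  0  1  0  1  2  3  2  0  1  0  1  0  1  0  1  2  3  2  0  1  0  1
Heap A: G(11) = 0.
Heap B: G(25) = 1.
Combined Grundy value = 0 ⊕ 1 = 1.
A winning move leaves total XOR = 0, i.e. changes one component's Grundy value g to g ⊕ X where X is the current total.
Heap A: need g' = 0⊕1 = 1. Options: 11−1→G=2, 11−3→G=2, 11−8→G=1. Hits: 1.
Heap B: need g' = 1⊕1 = 0. Options: 25−1→G=0, 25−3→G=0, 25−8→G=0. Hits: 3.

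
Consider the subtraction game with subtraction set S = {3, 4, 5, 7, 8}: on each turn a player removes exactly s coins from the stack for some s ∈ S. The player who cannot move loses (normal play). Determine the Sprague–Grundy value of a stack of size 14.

1

n :  0  1  2  3  4  5  6  7  8  9 10 11 12 13 14
G :  0  0  0  1  1  1  2  2  2  3  3  0  0  0  1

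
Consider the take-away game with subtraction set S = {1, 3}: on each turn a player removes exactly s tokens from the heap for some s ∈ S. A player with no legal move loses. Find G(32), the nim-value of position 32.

0

G(0) = 0
G(1) = mex{0} = 1
G(2) = mex{1} = 0
G(3) = mex{0,0} = 1
G(4) = mex{1,1} = 0
G(5) = mex{0,0} = 1
G(6) = mex{1,1} = 0
G(7) = mex{0,0} = 1
G(8) = mex{1,1} = 0
G(9) = mex{0,0} = 1
G(10) = mex{1,1} = 0
G(11) = mex{0,0} = 1
G(12) = mex{1,1} = 0
G(13) = mex{0,0} = 1
G(14) = mex{1,1} = 0
G(15) = mex{0,0} = 1
G(16) = mex{1,1} = 0
G(17) = mex{0,0} = 1
G(18) = mex{1,1} = 0
G(19) = mex{0,0} = 1
G(20) = mex{1,1} = 0
G(21) = mex{0,0} = 1
G(22) = mex{1,1} = 0
G(23) = mex{0,0} = 1
G(24) = mex{1,1} = 0
G(25) = mex{0,0} = 1
G(26) = mex{1,1} = 0
G(27) = mex{0,0} = 1
G(28) = mex{1,1} = 0
G(29) = mex{0,0} = 1
G(30) = mex{1,1} = 0
G(31) = mex{0,0} = 1
G(32) = mex{1,1} = 0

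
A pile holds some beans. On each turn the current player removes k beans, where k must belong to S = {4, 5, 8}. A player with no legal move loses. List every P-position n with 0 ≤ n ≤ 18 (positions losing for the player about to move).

0, 1, 2, 3, 12, 13, 14, 15

G(0) = 0
G(1) = mex{} = 0
G(2) = mex{} = 0
G(3) = mex{} = 0
G(4) = mex{0} = 1
G(5) = mex{0,0} = 1
G(6) = mex{0,0} = 1
G(7) = mex{0,0} = 1
G(8) = mex{1,0,0} = 2
G(9) = mex{1,1,0} = 2
G(10) = mex{1,1,0} = 2
G(11) = mex{1,1,0} = 2
G(12) = mex{2,1,1} = 0
G(13) = mex{2,2,1} = 0
G(14) = mex{2,2,1} = 0
G(15) = mex{2,2,1} = 0
G(16) = mex{0,2,2} = 1
G(17) = mex{0,0,2} = 1
G(18) = mex{0,0,2} = 1
P-positions are exactly the n with G(n) = 0.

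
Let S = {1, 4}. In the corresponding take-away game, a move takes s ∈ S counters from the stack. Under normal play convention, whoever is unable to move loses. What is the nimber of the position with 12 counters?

0

G(0) = 0
G(1) = mex{0} = 1
G(2) = mex{1} = 0
G(3) = mex{0} = 1
G(4) = mex{1,0} = 2
G(5) = mex{2,1} = 0
G(6) = mex{0,0} = 1
G(7) = mex{1,1} = 0
G(8) = mex{0,2} = 1
G(9) = mex{1,0} = 2
G(10) = mex{2,1} = 0
G(11) = mex{0,0} = 1
G(12) = mex{1,1} = 0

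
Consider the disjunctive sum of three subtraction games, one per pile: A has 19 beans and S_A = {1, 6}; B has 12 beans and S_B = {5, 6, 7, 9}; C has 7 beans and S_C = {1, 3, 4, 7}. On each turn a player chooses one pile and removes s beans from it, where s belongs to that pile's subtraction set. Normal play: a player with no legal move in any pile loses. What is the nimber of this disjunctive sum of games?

Pile A, S = {1, 6}:
G(0) = 0
G(1) = mex{0} = 1
G(2) = mex{1} = 0
G(3) = mex{0} = 1
G(4) = mex{1} = 0
G(5) = mex{0} = 1
G(6) = mex{1,0} = 2
G(7) = mex{2,1} = 0
G(8) = mex{0,0} = 1
G(9) = mex{1,1} = 0
G(10) = mex{0,0} = 1
G(11) = mex{1,1} = 0
G(12) = mex{0,2} = 1
G(13) = mex{1,0} = 2
G(14) = mex{2,1} = 0
G(15) = mex{0,0} = 1
G(16) = mex{1,1} = 0
G(17) = mex{0,0} = 1
G(18) = mex{1,1} = 0
G(19) = mex{0,2} = 1
G_A(19) = 1.
Pile B, S = {5, 6, 7, 9}:
n :  0  1  2  3  4  5  6  7  8  9 10 11 12
G :  0  0  0  0  0  1  1  1  1  1  2  2  2
G_B(12) = 2.
Pile C, S = {1, 3, 4, 7}:
n : 0 1 2 3 4 5 6 7
G : 0 1 0 1 2 3 2 3
G_C(7) = 3.
Combined Grundy value = 1 ⊕ 2 ⊕ 3 = 0.

0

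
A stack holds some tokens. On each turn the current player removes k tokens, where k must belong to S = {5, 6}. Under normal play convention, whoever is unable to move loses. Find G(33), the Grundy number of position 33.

G(0) = 0
G(1) = mex{} = 0
G(2) = mex{} = 0
G(3) = mex{} = 0
G(4) = mex{} = 0
G(5) = mex{0} = 1
G(6) = mex{0,0} = 1
G(7) = mex{0,0} = 1
G(8) = mex{0,0} = 1
G(9) = mex{0,0} = 1
G(10) = mex{1,0} = 2
G(11) = mex{1,1} = 0
G(12) = mex{1,1} = 0
G(13) = mex{1,1} = 0
G(14) = mex{1,1} = 0
G(15) = mex{2,1} = 0
G(16) = mex{0,2} = 1
G(17) = mex{0,0} = 1
G(18) = mex{0,0} = 1
G(19) = mex{0,0} = 1
G(20) = mex{0,0} = 1
G(21) = mex{1,0} = 2
G(22) = mex{1,1} = 0
G(23) = mex{1,1} = 0
G(24) = mex{1,1} = 0
G(25) = mex{1,1} = 0
G(26) = mex{2,1} = 0
G(27) = mex{0,2} = 1
G(28) = mex{0,0} = 1
G(29) = mex{0,0} = 1
G(30) = mex{0,0} = 1
G(31) = mex{0,0} = 1
G(32) = mex{1,0} = 2
G(33) = mex{1,1} = 0

0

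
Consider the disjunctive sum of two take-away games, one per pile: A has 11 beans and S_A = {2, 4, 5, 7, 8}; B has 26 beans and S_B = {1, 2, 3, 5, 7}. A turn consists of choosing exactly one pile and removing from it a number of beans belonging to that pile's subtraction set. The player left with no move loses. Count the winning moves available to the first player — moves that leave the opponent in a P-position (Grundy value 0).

Pile A, S = {2, 4, 5, 7, 8}:
G(0) = 0
G(1) = mex{} = 0
G(2) = mex{0} = 1
G(3) = mex{0} = 1
G(4) = mex{1,0} = 2
G(5) = mex{1,0,0} = 2
G(6) = mex{2,1,0} = 3
G(7) = mex{2,1,1,0} = 3
G(8) = mex{3,2,1,0,0} = 4
G(9) = mex{3,2,2,1,0} = 4
G(10) = mex{4,3,2,1,1} = 0
G(11) = mex{4,3,3,2,1} = 0
G_A(11) = 0.
Pile B, S = {1, 2, 3, 5, 7}:
n :  0  1  2  3  4  5  6  7  8  9 10 11 12 13 14 15 16 17 18 19 20 21 22 23 24 25 26
G :  0  1  2  3  0  1  2  3  0  1  2  3  0  1  2  3  0  1  2  3  0  1  2  3  0  1  2
G_B(26) = 2.
Combined Grundy value = 0 ⊕ 2 = 2.
A winning move leaves total XOR = 0, i.e. changes one component's Grundy value g to g ⊕ X where X is the current total.
Pile A: need g' = 0⊕2 = 2. Options: 11−2→G=4, 11−4→G=3, 11−5→G=3, 11−7→G=2, 11−8→G=1. Hits: 1.
Pile B: need g' = 2⊕2 = 0. Options: 26−1→G=1, 26−2→G=0, 26−3→G=3, 26−5→G=1, 26−7→G=3. Hits: 1.

2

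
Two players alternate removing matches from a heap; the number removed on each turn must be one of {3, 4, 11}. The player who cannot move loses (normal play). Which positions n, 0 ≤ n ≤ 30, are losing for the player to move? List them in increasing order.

n :  0  1  2  3  4  5  6  7  8  9 10 11 12 13 14 15 16 17 18 19 20 21 22 23 24 25 26 27 28 29 30
G :  0  0  0  1  1  1  2  0  0  0  1  1  1  2  0  0  0  1  1  1  2  0  0  0  1  1  1  2  0  0  0
P-positions are exactly the n with G(n) = 0.

0, 1, 2, 7, 8, 9, 14, 15, 16, 21, 22, 23, 28, 29, 30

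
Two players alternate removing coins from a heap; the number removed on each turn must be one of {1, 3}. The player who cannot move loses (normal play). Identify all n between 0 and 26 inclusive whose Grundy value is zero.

0, 2, 4, 6, 8, 10, 12, 14, 16, 18, 20, 22, 24, 26

G(0) = 0
G(1) = mex{0} = 1
G(2) = mex{1} = 0
G(3) = mex{0,0} = 1
G(4) = mex{1,1} = 0
G(5) = mex{0,0} = 1
G(6) = mex{1,1} = 0
G(7) = mex{0,0} = 1
G(8) = mex{1,1} = 0
G(9) = mex{0,0} = 1
G(10) = mex{1,1} = 0
G(11) = mex{0,0} = 1
G(12) = mex{1,1} = 0
G(13) = mex{0,0} = 1
G(14) = mex{1,1} = 0
G(15) = mex{0,0} = 1
G(16) = mex{1,1} = 0
G(17) = mex{0,0} = 1
G(18) = mex{1,1} = 0
G(19) = mex{0,0} = 1
G(20) = mex{1,1} = 0
G(21) = mex{0,0} = 1
G(22) = mex{1,1} = 0
G(23) = mex{0,0} = 1
G(24) = mex{1,1} = 0
G(25) = mex{0,0} = 1
G(26) = mex{1,1} = 0
P-positions are exactly the n with G(n) = 0.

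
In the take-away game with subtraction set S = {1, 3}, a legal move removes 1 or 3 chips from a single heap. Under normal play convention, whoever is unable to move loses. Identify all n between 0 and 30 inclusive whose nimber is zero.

n :  0  1  2  3  4  5  6  7  8  9 10 11 12 13 14 15 16 17 18 19 20 21 22 23 24 25 26 27 28 29 30
G :  0  1  0  1  0  1  0  1  0  1  0  1  0  1  0  1  0  1  0  1  0  1  0  1  0  1  0  1  0  1  0
P-positions are exactly the n with G(n) = 0.

0, 2, 4, 6, 8, 10, 12, 14, 16, 18, 20, 22, 24, 26, 28, 30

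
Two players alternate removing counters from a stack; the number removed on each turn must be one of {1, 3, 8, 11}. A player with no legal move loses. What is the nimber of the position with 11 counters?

3

n :  0  1  2  3  4  5  6  7  8  9 10 11
G :  0  1  0  1  0  1  0  1  2  3  2  3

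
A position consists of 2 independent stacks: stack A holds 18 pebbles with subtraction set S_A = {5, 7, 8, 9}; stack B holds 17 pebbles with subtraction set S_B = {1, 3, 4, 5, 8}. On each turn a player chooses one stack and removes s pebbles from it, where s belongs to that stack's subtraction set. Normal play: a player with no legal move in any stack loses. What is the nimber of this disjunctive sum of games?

Stack A, S = {5, 7, 8, 9}:
n :  0  1  2  3  4  5  6  7  8  9 10 11 12 13 14 15 16 17 18
G :  0  0  0  0  0  1  1  1  1  1  2  2  2  2  0  0  0  0  0
G_A(18) = 0.
Stack B, S = {1, 3, 4, 5, 8}:
G(0) = 0
G(1) = mex{0} = 1
G(2) = mex{1} = 0
G(3) = mex{0,0} = 1
G(4) = mex{1,1,0} = 2
G(5) = mex{2,0,1,0} = 3
G(6) = mex{3,1,0,1} = 2
G(7) = mex{2,2,1,0} = 3
G(8) = mex{3,3,2,1,0} = 4
G(9) = mex{4,2,3,2,1} = 0
G(10) = mex{0,3,2,3,0} = 1
G(11) = mex{1,4,3,2,1} = 0
G(12) = mex{0,0,4,3,2} = 1
G(13) = mex{1,1,0,4,3} = 2
G(14) = mex{2,0,1,0,2} = 3
G(15) = mex{3,1,0,1,3} = 2
G(16) = mex{2,2,1,0,4} = 3
G(17) = mex{3,3,2,1,0} = 4
G_B(17) = 4.
Combined Grundy value = 0 ⊕ 4 = 4.

4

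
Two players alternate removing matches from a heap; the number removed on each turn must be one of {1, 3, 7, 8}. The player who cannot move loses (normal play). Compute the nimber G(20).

G(0) = 0
G(1) = mex{0} = 1
G(2) = mex{1} = 0
G(3) = mex{0,0} = 1
G(4) = mex{1,1} = 0
G(5) = mex{0,0} = 1
G(6) = mex{1,1} = 0
G(7) = mex{0,0,0} = 1
G(8) = mex{1,1,1,0} = 2
G(9) = mex{2,0,0,1} = 3
G(10) = mex{3,1,1,0} = 2
G(11) = mex{2,2,0,1} = 3
G(12) = mex{3,3,1,0} = 2
G(13) = mex{2,2,0,1} = 3
G(14) = mex{3,3,1,0} = 2
G(15) = mex{2,2,2,1} = 0
G(16) = mex{0,3,3,2} = 1
G(17) = mex{1,2,2,3} = 0
G(18) = mex{0,0,3,2} = 1
G(19) = mex{1,1,2,3} = 0
G(20) = mex{0,0,3,2} = 1

1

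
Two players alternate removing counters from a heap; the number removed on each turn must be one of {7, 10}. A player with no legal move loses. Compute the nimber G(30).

G(0) = 0
G(1) = mex{} = 0
G(2) = mex{} = 0
G(3) = mex{} = 0
G(4) = mex{} = 0
G(5) = mex{} = 0
G(6) = mex{} = 0
G(7) = mex{0} = 1
G(8) = mex{0} = 1
G(9) = mex{0} = 1
G(10) = mex{0,0} = 1
G(11) = mex{0,0} = 1
G(12) = mex{0,0} = 1
G(13) = mex{0,0} = 1
G(14) = mex{1,0} = 2
G(15) = mex{1,0} = 2
G(16) = mex{1,0} = 2
G(17) = mex{1,1} = 0
G(18) = mex{1,1} = 0
G(19) = mex{1,1} = 0
G(20) = mex{1,1} = 0
G(21) = mex{2,1} = 0
G(22) = mex{2,1} = 0
G(23) = mex{2,1} = 0
G(24) = mex{0,2} = 1
G(25) = mex{0,2} = 1
G(26) = mex{0,2} = 1
G(27) = mex{0,0} = 1
G(28) = mex{0,0} = 1
G(29) = mex{0,0} = 1
G(30) = mex{0,0} = 1

1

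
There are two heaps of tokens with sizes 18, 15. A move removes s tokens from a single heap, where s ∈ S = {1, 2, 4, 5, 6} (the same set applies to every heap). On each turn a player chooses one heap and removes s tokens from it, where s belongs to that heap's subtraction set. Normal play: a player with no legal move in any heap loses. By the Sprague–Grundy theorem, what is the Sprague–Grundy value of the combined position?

All heaps use S = {1, 2, 4, 5, 6}:
n :  0  1  2  3  4  5  6  7  8  9 10 11 12 13 14 15 16 17 18
G :  0  1  2  0  1  2  3  4  5  3  0  1  2  0  1  2  3  4  5
Heap A: G(18) = 5.
Heap B: G(15) = 2.
Combined Grundy value = 5 ⊕ 2 = 7.

7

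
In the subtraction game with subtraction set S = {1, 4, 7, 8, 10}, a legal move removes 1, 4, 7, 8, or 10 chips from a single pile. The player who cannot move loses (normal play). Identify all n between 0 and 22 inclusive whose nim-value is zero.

G(0) = 0
G(1) = mex{0} = 1
G(2) = mex{1} = 0
G(3) = mex{0} = 1
G(4) = mex{1,0} = 2
G(5) = mex{2,1} = 0
G(6) = mex{0,0} = 1
G(7) = mex{1,1,0} = 2
G(8) = mex{2,2,1,0} = 3
G(9) = mex{3,0,0,1} = 2
G(10) = mex{2,1,1,0,0} = 3
G(11) = mex{3,2,2,1,1} = 0
G(12) = mex{0,3,0,2,0} = 1
G(13) = mex{1,2,1,0,1} = 3
G(14) = mex{3,3,2,1,2} = 0
G(15) = mex{0,0,3,2,0} = 1
G(16) = mex{1,1,2,3,1} = 0
G(17) = mex{0,3,3,2,2} = 1
G(18) = mex{1,0,0,3,3} = 2
G(19) = mex{2,1,1,0,2} = 3
G(20) = mex{3,0,3,1,3} = 2
G(21) = mex{2,1,0,3,0} = 4
G(22) = mex{4,2,1,0,1} = 3
P-positions are exactly the n with G(n) = 0.

0, 2, 5, 11, 14, 16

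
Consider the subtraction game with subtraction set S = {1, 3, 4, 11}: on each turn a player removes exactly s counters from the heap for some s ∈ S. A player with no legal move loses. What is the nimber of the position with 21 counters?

G(0) = 0
G(1) = mex{0} = 1
G(2) = mex{1} = 0
G(3) = mex{0,0} = 1
G(4) = mex{1,1,0} = 2
G(5) = mex{2,0,1} = 3
G(6) = mex{3,1,0} = 2
G(7) = mex{2,2,1} = 0
G(8) = mex{0,3,2} = 1
G(9) = mex{1,2,3} = 0
G(10) = mex{0,0,2} = 1
G(11) = mex{1,1,0,0} = 2
G(12) = mex{2,0,1,1} = 3
G(13) = mex{3,1,0,0} = 2
G(14) = mex{2,2,1,1} = 0
G(15) = mex{0,3,2,2} = 1
G(16) = mex{1,2,3,3} = 0
G(17) = mex{0,0,2,2} = 1
G(18) = mex{1,1,0,0} = 2
G(19) = mex{2,0,1,1} = 3
G(20) = mex{3,1,0,0} = 2
G(21) = mex{2,2,1,1} = 0

0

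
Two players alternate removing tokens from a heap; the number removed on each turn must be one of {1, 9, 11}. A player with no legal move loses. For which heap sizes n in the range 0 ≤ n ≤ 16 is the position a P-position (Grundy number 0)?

n :  0  1  2  3  4  5  6  7  8  9 10 11 12 13 14 15 16
G :  0  1  0  1  0  1  0  1  0  1  0  1  0  1  0  1  0
P-positions are exactly the n with G(n) = 0.

0, 2, 4, 6, 8, 10, 12, 14, 16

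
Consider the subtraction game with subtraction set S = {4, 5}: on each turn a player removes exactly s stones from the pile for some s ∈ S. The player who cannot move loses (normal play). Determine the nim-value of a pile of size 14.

1

n :  0  1  2  3  4  5  6  7  8  9 10 11 12 13 14
G :  0  0  0  0  1  1  1  1  2  0  0  0  0  1  1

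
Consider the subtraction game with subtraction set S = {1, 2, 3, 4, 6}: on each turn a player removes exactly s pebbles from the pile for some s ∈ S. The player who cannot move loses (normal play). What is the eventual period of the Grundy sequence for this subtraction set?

n :  0  1  2  3  4  5  6  7  8  9 10 11 12 13 14
G :  0  1  2  3  4  0  1  2  3  4  0  1  2  3  4
G(n+5) = G(n) holds for n = 0,…,5 (a full window of length max(S) = 6), so the sequence is purely periodic with period 5.

5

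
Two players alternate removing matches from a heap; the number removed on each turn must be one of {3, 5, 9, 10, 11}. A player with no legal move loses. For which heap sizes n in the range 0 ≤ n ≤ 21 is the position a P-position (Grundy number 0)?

n :  0  1  2  3  4  5  6  7  8  9 10 11 12 13 14 15 16 17 18 19 20 21
G :  0  0  0  1  1  1  2  2  0  3  3  1  4  2  0  0  0  1  1  1  2  2
P-positions are exactly the n with G(n) = 0.

0, 1, 2, 8, 14, 15, 16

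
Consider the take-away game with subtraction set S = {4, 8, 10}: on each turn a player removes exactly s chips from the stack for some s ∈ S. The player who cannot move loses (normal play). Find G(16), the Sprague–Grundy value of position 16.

n :  0  1  2  3  4  5  6  7  8  9 10 11 12 13 14 15 16
G :  0  0  0  0  1  1  1  1  2  2  2  2  3  3  0  0  0

0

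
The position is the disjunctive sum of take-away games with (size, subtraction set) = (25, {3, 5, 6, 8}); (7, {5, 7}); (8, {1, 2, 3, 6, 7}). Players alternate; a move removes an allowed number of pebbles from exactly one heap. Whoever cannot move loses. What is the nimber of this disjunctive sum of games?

0

Heap A, S = {3, 5, 6, 8}:
n :  0  1  2  3  4  5  6  7  8  9 10 11 12 13 14 15 16 17 18 19 20 21 22 23 24 25
G :  0  0  0  1  1  1  2  2  2  3  3  0  0  0  1  1  1  2  2  2  3  3  0  0  0  1
G_A(25) = 1.
Heap B, S = {5, 7}:
n : 0 1 2 3 4 5 6 7
G : 0 0 0 0 0 1 1 1
G_B(7) = 1.
Heap C, S = {1, 2, 3, 6, 7}:
G(0) = 0
G(1) = mex{0} = 1
G(2) = mex{1,0} = 2
G(3) = mex{2,1,0} = 3
G(4) = mex{3,2,1} = 0
G(5) = mex{0,3,2} = 1
G(6) = mex{1,0,3,0} = 2
G(7) = mex{2,1,0,1,0} = 3
G(8) = mex{3,2,1,2,1} = 0
G_C(8) = 0.
Combined Grundy value = 1 ⊕ 1 ⊕ 0 = 0.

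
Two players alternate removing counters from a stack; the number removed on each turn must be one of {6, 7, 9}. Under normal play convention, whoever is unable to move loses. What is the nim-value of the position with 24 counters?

1

G(0) = 0
G(1) = mex{} = 0
G(2) = mex{} = 0
G(3) = mex{} = 0
G(4) = mex{} = 0
G(5) = mex{} = 0
G(6) = mex{0} = 1
G(7) = mex{0,0} = 1
G(8) = mex{0,0} = 1
G(9) = mex{0,0,0} = 1
G(10) = mex{0,0,0} = 1
G(11) = mex{0,0,0} = 1
G(12) = mex{1,0,0} = 2
G(13) = mex{1,1,0} = 2
G(14) = mex{1,1,0} = 2
G(15) = mex{1,1,1} = 0
G(16) = mex{1,1,1} = 0
G(17) = mex{1,1,1} = 0
G(18) = mex{2,1,1} = 0
G(19) = mex{2,2,1} = 0
G(20) = mex{2,2,1} = 0
G(21) = mex{0,2,2} = 1
G(22) = mex{0,0,2} = 1
G(23) = mex{0,0,2} = 1
G(24) = mex{0,0,0} = 1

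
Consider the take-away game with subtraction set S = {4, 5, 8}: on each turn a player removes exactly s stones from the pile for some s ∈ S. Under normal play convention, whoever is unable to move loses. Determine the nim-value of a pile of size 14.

0

G(0) = 0
G(1) = mex{} = 0
G(2) = mex{} = 0
G(3) = mex{} = 0
G(4) = mex{0} = 1
G(5) = mex{0,0} = 1
G(6) = mex{0,0} = 1
G(7) = mex{0,0} = 1
G(8) = mex{1,0,0} = 2
G(9) = mex{1,1,0} = 2
G(10) = mex{1,1,0} = 2
G(11) = mex{1,1,0} = 2
G(12) = mex{2,1,1} = 0
G(13) = mex{2,2,1} = 0
G(14) = mex{2,2,1} = 0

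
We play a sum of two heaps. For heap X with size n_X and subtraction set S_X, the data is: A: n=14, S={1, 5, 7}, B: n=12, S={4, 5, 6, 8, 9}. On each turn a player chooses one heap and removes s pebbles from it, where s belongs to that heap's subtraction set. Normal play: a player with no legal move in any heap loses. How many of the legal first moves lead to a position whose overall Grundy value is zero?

Heap A, S = {1, 5, 7}:
G(0) = 0
G(1) = mex{0} = 1
G(2) = mex{1} = 0
G(3) = mex{0} = 1
G(4) = mex{1} = 0
G(5) = mex{0,0} = 1
G(6) = mex{1,1} = 0
G(7) = mex{0,0,0} = 1
G(8) = mex{1,1,1} = 0
G(9) = mex{0,0,0} = 1
G(10) = mex{1,1,1} = 0
G(11) = mex{0,0,0} = 1
G(12) = mex{1,1,1} = 0
G(13) = mex{0,0,0} = 1
G(14) = mex{1,1,1} = 0
G_A(14) = 0.
Heap B, S = {4, 5, 6, 8, 9}:
G(0) = 0
G(1) = mex{} = 0
G(2) = mex{} = 0
G(3) = mex{} = 0
G(4) = mex{0} = 1
G(5) = mex{0,0} = 1
G(6) = mex{0,0,0} = 1
G(7) = mex{0,0,0} = 1
G(8) = mex{1,0,0,0} = 2
G(9) = mex{1,1,0,0,0} = 2
G(10) = mex{1,1,1,0,0} = 2
G(11) = mex{1,1,1,0,0} = 2
G(12) = mex{2,1,1,1,0} = 3
G_B(12) = 3.
Combined Grundy value = 0 ⊕ 3 = 3.
A winning move leaves total XOR = 0, i.e. changes one component's Grundy value g to g ⊕ X where X is the current total.
Heap A: need g' = 0⊕3 = 3. Options: 14−1→G=1, 14−5→G=1, 14−7→G=1. Hits: 0.
Heap B: need g' = 3⊕3 = 0. Options: 12−4→G=2, 12−5→G=1, 12−6→G=1, 12−8→G=1, 12−9→G=0. Hits: 1.

1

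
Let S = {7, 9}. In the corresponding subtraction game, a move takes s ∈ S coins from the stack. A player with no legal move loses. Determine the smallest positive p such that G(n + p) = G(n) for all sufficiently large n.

n :  0  1  2  3  4  5  6  7  8  9 10 11 12 13 14 15 16 17 18 19 20 21 22 23 24 25 26 27 28 29 30 31 32 33
G :  0  0  0  0  0  0  0  1  1  1  1  1  1  1  2  2  0  0  0  0  0  0  0  1  1  1  1  1  1  1  2  2  0  0
G(n+16) = G(n) holds for n = 0,…,8 (a full window of length max(S) = 9), so the sequence is purely periodic with period 16.

16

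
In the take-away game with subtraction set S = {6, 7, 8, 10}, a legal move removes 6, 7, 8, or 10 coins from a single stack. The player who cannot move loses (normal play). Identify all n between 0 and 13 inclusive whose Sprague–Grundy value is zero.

0, 1, 2, 3, 4, 5

G(0) = 0
G(1) = mex{} = 0
G(2) = mex{} = 0
G(3) = mex{} = 0
G(4) = mex{} = 0
G(5) = mex{} = 0
G(6) = mex{0} = 1
G(7) = mex{0,0} = 1
G(8) = mex{0,0,0} = 1
G(9) = mex{0,0,0} = 1
G(10) = mex{0,0,0,0} = 1
G(11) = mex{0,0,0,0} = 1
G(12) = mex{1,0,0,0} = 2
G(13) = mex{1,1,0,0} = 2
P-positions are exactly the n with G(n) = 0.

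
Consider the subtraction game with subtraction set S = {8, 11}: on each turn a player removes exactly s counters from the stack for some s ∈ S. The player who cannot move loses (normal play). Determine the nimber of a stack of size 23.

n :  0  1  2  3  4  5  6  7  8  9 10 11 12 13 14 15 16 17 18 19 20 21 22 23
G :  0  0  0  0  0  0  0  0  1  1  1  1  1  1  1  1  2  2  2  0  0  0  0  0

0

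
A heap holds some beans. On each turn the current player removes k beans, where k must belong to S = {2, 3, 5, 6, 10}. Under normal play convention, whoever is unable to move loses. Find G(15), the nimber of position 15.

G(0) = 0
G(1) = mex{} = 0
G(2) = mex{0} = 1
G(3) = mex{0,0} = 1
G(4) = mex{1,0} = 2
G(5) = mex{1,1,0} = 2
G(6) = mex{2,1,0,0} = 3
G(7) = mex{2,2,1,0} = 3
G(8) = mex{3,2,1,1} = 0
G(9) = mex{3,3,2,1} = 0
G(10) = mex{0,3,2,2,0} = 1
G(11) = mex{0,0,3,2,0} = 1
G(12) = mex{1,0,3,3,1} = 2
G(13) = mex{1,1,0,3,1} = 2
G(14) = mex{2,1,0,0,2} = 3
G(15) = mex{2,2,1,0,2} = 3

3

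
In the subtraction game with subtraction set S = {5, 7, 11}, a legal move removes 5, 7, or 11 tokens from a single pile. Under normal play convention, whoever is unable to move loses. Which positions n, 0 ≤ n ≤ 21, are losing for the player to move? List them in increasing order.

0, 1, 2, 3, 4, 16, 17, 18, 19, 20

n :  0  1  2  3  4  5  6  7  8  9 10 11 12 13 14 15 16 17 18 19 20 21
G :  0  0  0  0  0  1  1  1  1  1  2  2  2  2  2  3  0  0  0  0  0  1
P-positions are exactly the n with G(n) = 0.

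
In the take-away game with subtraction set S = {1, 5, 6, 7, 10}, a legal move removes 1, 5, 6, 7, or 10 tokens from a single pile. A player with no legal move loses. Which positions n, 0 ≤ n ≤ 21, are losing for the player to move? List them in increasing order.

n :  0  1  2  3  4  5  6  7  8  9 10 11 12 13 14 15 16 17 18 19 20 21
G :  0  1  0  1  0  1  2  3  2  3  2  3  4  0  1  0  1  0  1  2  3  2
P-positions are exactly the n with G(n) = 0.

0, 2, 4, 13, 15, 17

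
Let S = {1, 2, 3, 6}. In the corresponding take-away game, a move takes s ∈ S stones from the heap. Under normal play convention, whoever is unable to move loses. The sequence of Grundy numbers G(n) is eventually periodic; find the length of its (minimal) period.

n :  0  1  2  3  4  5  6  7  8  9 10 11 12 13 14
G :  0  1  2  3  0  1  2  3  0  1  2  3  0  1  2
G(n+4) = G(n) holds for n = 0,…,5 (a full window of length max(S) = 6), so the sequence is purely periodic with period 4.

4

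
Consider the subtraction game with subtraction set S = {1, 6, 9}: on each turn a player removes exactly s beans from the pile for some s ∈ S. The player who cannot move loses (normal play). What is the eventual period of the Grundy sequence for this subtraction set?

n :  0  1  2  3  4  5  6  7  8  9 10 11 12 13 14 15 16 17 18 19 20 21 22 23 24 25 26
G :  0  1  0  1  0  1  2  0  1  2  3  2  0  1  0  1  2  0  1  0  1  2  0  1  0  1  2
From n = 11 onward G(n+5) = G(n); since this holds over max(S) = 9 consecutive positions the period is 5 (pre-period 11).

5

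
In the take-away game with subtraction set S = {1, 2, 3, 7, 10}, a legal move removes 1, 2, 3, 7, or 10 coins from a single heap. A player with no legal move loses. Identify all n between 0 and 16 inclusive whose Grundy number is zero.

0, 4, 8, 12, 16

n :  0  1  2  3  4  5  6  7  8  9 10 11 12 13 14 15 16
G :  0  1  2  3  0  1  2  3  0  1  2  3  0  1  2  3  0
P-positions are exactly the n with G(n) = 0.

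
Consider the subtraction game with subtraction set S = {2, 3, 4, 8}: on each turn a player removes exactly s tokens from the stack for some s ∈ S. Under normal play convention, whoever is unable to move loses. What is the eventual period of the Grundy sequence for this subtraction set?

6

n :  0  1  2  3  4  5  6  7  8  9 10 11 12 13 14 15
G :  0  0  1  1  2  2  0  0  1  1  2  2  0  0  1  1
G(n+6) = G(n) holds for n = 0,…,7 (a full window of length max(S) = 8), so the sequence is purely periodic with period 6.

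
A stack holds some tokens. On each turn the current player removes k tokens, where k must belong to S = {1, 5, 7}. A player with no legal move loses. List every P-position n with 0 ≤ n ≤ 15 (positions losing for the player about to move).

0, 2, 4, 6, 8, 10, 12, 14

G(0) = 0
G(1) = mex{0} = 1
G(2) = mex{1} = 0
G(3) = mex{0} = 1
G(4) = mex{1} = 0
G(5) = mex{0,0} = 1
G(6) = mex{1,1} = 0
G(7) = mex{0,0,0} = 1
G(8) = mex{1,1,1} = 0
G(9) = mex{0,0,0} = 1
G(10) = mex{1,1,1} = 0
G(11) = mex{0,0,0} = 1
G(12) = mex{1,1,1} = 0
G(13) = mex{0,0,0} = 1
G(14) = mex{1,1,1} = 0
G(15) = mex{0,0,0} = 1
P-positions are exactly the n with G(n) = 0.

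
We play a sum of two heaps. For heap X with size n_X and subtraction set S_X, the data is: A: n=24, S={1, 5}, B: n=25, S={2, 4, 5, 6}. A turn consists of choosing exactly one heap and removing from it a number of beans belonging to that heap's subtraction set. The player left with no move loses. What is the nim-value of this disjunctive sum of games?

0

Heap A, S = {1, 5}:
n :  0  1  2  3  4  5  6  7  8  9 10 11 12 13 14 15 16 17 18 19 20 21 22 23 24
G :  0  1  0  1  0  1  0  1  0  1  0  1  0  1  0  1  0  1  0  1  0  1  0  1  0
G_A(24) = 0.
Heap B, S = {2, 4, 5, 6}:
G(0) = 0
G(1) = mex{} = 0
G(2) = mex{0} = 1
G(3) = mex{0} = 1
G(4) = mex{1,0} = 2
G(5) = mex{1,0,0} = 2
G(6) = mex{2,1,0,0} = 3
G(7) = mex{2,1,1,0} = 3
G(8) = mex{3,2,1,1} = 0
G(9) = mex{3,2,2,1} = 0
G(10) = mex{0,3,2,2} = 1
G(11) = mex{0,3,3,2} = 1
G(12) = mex{1,0,3,3} = 2
G(13) = mex{1,0,0,3} = 2
G(14) = mex{2,1,0,0} = 3
G(15) = mex{2,1,1,0} = 3
G(16) = mex{3,2,1,1} = 0
G(17) = mex{3,2,2,1} = 0
G(18) = mex{0,3,2,2} = 1
G(19) = mex{0,3,3,2} = 1
G(20) = mex{1,0,3,3} = 2
G(21) = mex{1,0,0,3} = 2
G(22) = mex{2,1,0,0} = 3
G(23) = mex{2,1,1,0} = 3
G(24) = mex{3,2,1,1} = 0
G(25) = mex{3,2,2,1} = 0
G_B(25) = 0.
Combined Grundy value = 0 ⊕ 0 = 0.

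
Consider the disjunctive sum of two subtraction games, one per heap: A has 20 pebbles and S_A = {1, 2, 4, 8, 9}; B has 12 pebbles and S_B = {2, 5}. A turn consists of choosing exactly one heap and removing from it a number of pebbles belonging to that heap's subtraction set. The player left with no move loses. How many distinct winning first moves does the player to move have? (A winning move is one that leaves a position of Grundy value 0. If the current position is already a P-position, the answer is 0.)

2

Heap A, S = {1, 2, 4, 8, 9}:
G(0) = 0
G(1) = mex{0} = 1
G(2) = mex{1,0} = 2
G(3) = mex{2,1} = 0
G(4) = mex{0,2,0} = 1
G(5) = mex{1,0,1} = 2
G(6) = mex{2,1,2} = 0
G(7) = mex{0,2,0} = 1
G(8) = mex{1,0,1,0} = 2
G(9) = mex{2,1,2,1,0} = 3
G(10) = mex{3,2,0,2,1} = 4
G(11) = mex{4,3,1,0,2} = 5
G(12) = mex{5,4,2,1,0} = 3
G(13) = mex{3,5,3,2,1} = 0
G(14) = mex{0,3,4,0,2} = 1
G(15) = mex{1,0,5,1,0} = 2
G(16) = mex{2,1,3,2,1} = 0
G(17) = mex{0,2,0,3,2} = 1
G(18) = mex{1,0,1,4,3} = 2
G(19) = mex{2,1,2,5,4} = 0
G(20) = mex{0,2,0,3,5} = 1
G_A(20) = 1.
Heap B, S = {2, 5}:
n :  0  1  2  3  4  5  6  7  8  9 10 11 12
G :  0  0  1  1  0  2  1  0  0  1  1  0  2
G_B(12) = 2.
Combined Grundy value = 1 ⊕ 2 = 3.
A winning move leaves total XOR = 0, i.e. changes one component's Grundy value g to g ⊕ X where X is the current total.
Heap A: need g' = 1⊕3 = 2. Options: 20−1→G=0, 20−2→G=2, 20−4→G=0, 20−8→G=3, 20−9→G=5. Hits: 1.
Heap B: need g' = 2⊕3 = 1. Options: 12−2→G=1, 12−5→G=0. Hits: 1.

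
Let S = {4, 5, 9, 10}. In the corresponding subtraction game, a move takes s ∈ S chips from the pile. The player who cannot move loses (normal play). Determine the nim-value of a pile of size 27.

G(0) = 0
G(1) = mex{} = 0
G(2) = mex{} = 0
G(3) = mex{} = 0
G(4) = mex{0} = 1
G(5) = mex{0,0} = 1
G(6) = mex{0,0} = 1
G(7) = mex{0,0} = 1
G(8) = mex{1,0} = 2
G(9) = mex{1,1,0} = 2
G(10) = mex{1,1,0,0} = 2
G(11) = mex{1,1,0,0} = 2
G(12) = mex{2,1,0,0} = 3
G(13) = mex{2,2,1,0} = 3
G(14) = mex{2,2,1,1} = 0
G(15) = mex{2,2,1,1} = 0
G(16) = mex{3,2,1,1} = 0
G(17) = mex{3,3,2,1} = 0
G(18) = mex{0,3,2,2} = 1
G(19) = mex{0,0,2,2} = 1
G(20) = mex{0,0,2,2} = 1
G(21) = mex{0,0,3,2} = 1
G(22) = mex{1,0,3,3} = 2
G(23) = mex{1,1,0,3} = 2
G(24) = mex{1,1,0,0} = 2
G(25) = mex{1,1,0,0} = 2
G(26) = mex{2,1,0,0} = 3
G(27) = mex{2,2,1,0} = 3

3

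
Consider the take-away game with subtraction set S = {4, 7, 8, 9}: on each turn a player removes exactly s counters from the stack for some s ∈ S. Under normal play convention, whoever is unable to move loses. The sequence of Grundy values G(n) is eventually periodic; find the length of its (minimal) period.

n :  0  1  2  3  4  5  6  7  8  9 10 11 12 13 14 15 16 17 18 19 20 21 22 23 24 25 26 27
G :  0  0  0  0  1  1  1  1  2  2  2  2  3  0  0  0  0  1  1  1  1  2  2  2  2  3  0  0
G(n+13) = G(n) holds for n = 0,…,8 (a full window of length max(S) = 9), so the sequence is purely periodic with period 13.

13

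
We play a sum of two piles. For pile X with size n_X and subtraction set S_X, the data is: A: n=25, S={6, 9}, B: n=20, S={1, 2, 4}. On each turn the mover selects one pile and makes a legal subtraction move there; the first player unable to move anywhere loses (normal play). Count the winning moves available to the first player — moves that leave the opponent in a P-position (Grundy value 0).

2

Pile A, S = {6, 9}:
n :  0  1  2  3  4  5  6  7  8  9 10 11 12 13 14 15 16 17 18 19 20 21 22 23 24 25
G :  0  0  0  0  0  0  1  1  1  1  1  1  2  2  2  0  0  0  0  0  0  1  1  1  1  1
G_A(25) = 1.
Pile B, S = {1, 2, 4}:
n :  0  1  2  3  4  5  6  7  8  9 10 11 12 13 14 15 16 17 18 19 20
G :  0  1  2  0  1  2  0  1  2  0  1  2  0  1  2  0  1  2  0  1  2
G_B(20) = 2.
Combined Grundy value = 1 ⊕ 2 = 3.
A winning move leaves total XOR = 0, i.e. changes one component's Grundy value g to g ⊕ X where X is the current total.
Pile A: need g' = 1⊕3 = 2. Options: 25−6→G=0, 25−9→G=0. Hits: 0.
Pile B: need g' = 2⊕3 = 1. Options: 20−1→G=1, 20−2→G=0, 20−4→G=1. Hits: 2.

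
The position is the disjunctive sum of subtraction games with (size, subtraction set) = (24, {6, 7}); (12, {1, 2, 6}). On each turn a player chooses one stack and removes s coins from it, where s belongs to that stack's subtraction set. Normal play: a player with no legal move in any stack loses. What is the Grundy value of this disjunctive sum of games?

Stack A, S = {6, 7}:
G(0) = 0
G(1) = mex{} = 0
G(2) = mex{} = 0
G(3) = mex{} = 0
G(4) = mex{} = 0
G(5) = mex{} = 0
G(6) = mex{0} = 1
G(7) = mex{0,0} = 1
G(8) = mex{0,0} = 1
G(9) = mex{0,0} = 1
G(10) = mex{0,0} = 1
G(11) = mex{0,0} = 1
G(12) = mex{1,0} = 2
G(13) = mex{1,1} = 0
G(14) = mex{1,1} = 0
G(15) = mex{1,1} = 0
G(16) = mex{1,1} = 0
G(17) = mex{1,1} = 0
G(18) = mex{2,1} = 0
G(19) = mex{0,2} = 1
G(20) = mex{0,0} = 1
G(21) = mex{0,0} = 1
G(22) = mex{0,0} = 1
G(23) = mex{0,0} = 1
G(24) = mex{0,0} = 1
G_A(24) = 1.
Stack B, S = {1, 2, 6}:
n :  0  1  2  3  4  5  6  7  8  9 10 11 12
G :  0  1  2  0  1  2  3  0  1  2  0  1  2
G_B(12) = 2.
Combined Grundy value = 1 ⊕ 2 = 3.

3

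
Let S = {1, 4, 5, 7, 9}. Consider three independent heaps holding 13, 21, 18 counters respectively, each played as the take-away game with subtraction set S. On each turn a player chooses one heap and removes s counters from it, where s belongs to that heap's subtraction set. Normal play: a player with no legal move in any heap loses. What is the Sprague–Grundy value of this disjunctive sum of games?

All heaps use S = {1, 4, 5, 7, 9}:
n :  0  1  2  3  4  5  6  7  8  9 10 11 12 13 14 15 16 17 18 19 20 21
G :  0  1  0  1  2  3  2  3  0  1  0  1  2  3  2  3  0  1  0  1  2  3
Heap A: G(13) = 3.
Heap B: G(21) = 3.
Heap C: G(18) = 0.
Combined Grundy value = 3 ⊕ 3 ⊕ 0 = 0.

0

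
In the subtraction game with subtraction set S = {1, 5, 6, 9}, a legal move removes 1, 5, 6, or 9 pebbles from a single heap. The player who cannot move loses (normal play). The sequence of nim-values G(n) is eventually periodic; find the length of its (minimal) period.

n :  0  1  2  3  4  5  6  7  8  9 10 11 12 13 14 15 16 17 18 19 20 21 22 23 24 25
G :  0  1  0  1  0  1  2  3  2  3  2  3  0  1  0  1  0  1  2  3  2  3  2  3  0  1
G(n+12) = G(n) holds for n = 0,…,8 (a full window of length max(S) = 9), so the sequence is purely periodic with period 12.

12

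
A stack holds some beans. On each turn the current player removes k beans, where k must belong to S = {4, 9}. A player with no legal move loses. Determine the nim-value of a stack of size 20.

1

n :  0  1  2  3  4  5  6  7  8  9 10 11 12 13 14 15 16 17 18 19 20
G :  0  0  0  0  1  1  1  1  0  2  2  2  1  0  0  0  0  1  1  1  1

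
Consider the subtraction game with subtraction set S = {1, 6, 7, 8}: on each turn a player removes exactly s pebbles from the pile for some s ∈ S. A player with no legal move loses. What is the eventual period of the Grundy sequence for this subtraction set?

G(0) = 0
G(1) = mex{0} = 1
G(2) = mex{1} = 0
G(3) = mex{0} = 1
G(4) = mex{1} = 0
G(5) = mex{0} = 1
G(6) = mex{1,0} = 2
G(7) = mex{2,1,0} = 3
G(8) = mex{3,0,1,0} = 2
G(9) = mex{2,1,0,1} = 3
G(10) = mex{3,0,1,0} = 2
G(11) = mex{2,1,0,1} = 3
G(12) = mex{3,2,1,0} = 4
G(13) = mex{4,3,2,1} = 0
G(14) = mex{0,2,3,2} = 1
G(15) = mex{1,3,2,3} = 0
G(16) = mex{0,2,3,2} = 1
G(17) = mex{1,3,2,3} = 0
G(18) = mex{0,4,3,2} = 1
G(19) = mex{1,0,4,3} = 2
G(20) = mex{2,1,0,4} = 3
G(21) = mex{3,0,1,0} = 2
G(22) = mex{2,1,0,1} = 3
G(23) = mex{3,0,1,0} = 2
G(24) = mex{2,1,0,1} = 3
G(25) = mex{3,2,1,0} = 4
G(26) = mex{4,3,2,1} = 0
G(27) = mex{0,2,3,2} = 1
G(n+13) = G(n) holds for n = 0,…,7 (a full window of length max(S) = 8), so the sequence is purely periodic with period 13.

13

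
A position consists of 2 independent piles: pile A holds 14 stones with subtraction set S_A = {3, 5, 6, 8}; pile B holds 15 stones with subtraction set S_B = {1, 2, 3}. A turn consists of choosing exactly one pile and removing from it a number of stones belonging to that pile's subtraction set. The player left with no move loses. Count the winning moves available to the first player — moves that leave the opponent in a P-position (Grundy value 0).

2

Pile A, S = {3, 5, 6, 8}:
n :  0  1  2  3  4  5  6  7  8  9 10 11 12 13 14
G :  0  0  0  1  1  1  2  2  2  3  3  0  0  0  1
G_A(14) = 1.
Pile B, S = {1, 2, 3}:
n :  0  1  2  3  4  5  6  7  8  9 10 11 12 13 14 15
G :  0  1  2  3  0  1  2  3  0  1  2  3  0  1  2  3
G_B(15) = 3.
Combined Grundy value = 1 ⊕ 3 = 2.
A winning move leaves total XOR = 0, i.e. changes one component's Grundy value g to g ⊕ X where X is the current total.
Pile A: need g' = 1⊕2 = 3. Options: 14−3→G=0, 14−5→G=3, 14−6→G=2, 14−8→G=2. Hits: 1.
Pile B: need g' = 3⊕2 = 1. Options: 15−1→G=2, 15−2→G=1, 15−3→G=0. Hits: 1.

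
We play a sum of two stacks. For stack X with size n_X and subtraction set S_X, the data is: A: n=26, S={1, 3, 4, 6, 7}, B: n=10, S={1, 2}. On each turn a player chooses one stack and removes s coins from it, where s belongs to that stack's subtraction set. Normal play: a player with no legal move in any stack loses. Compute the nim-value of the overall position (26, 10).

3

Stack A, S = {1, 3, 4, 6, 7}:
G(0) = 0
G(1) = mex{0} = 1
G(2) = mex{1} = 0
G(3) = mex{0,0} = 1
G(4) = mex{1,1,0} = 2
G(5) = mex{2,0,1} = 3
G(6) = mex{3,1,0,0} = 2
G(7) = mex{2,2,1,1,0} = 3
G(8) = mex{3,3,2,0,1} = 4
G(9) = mex{4,2,3,1,0} = 5
G(10) = mex{5,3,2,2,1} = 0
G(11) = mex{0,4,3,3,2} = 1
G(12) = mex{1,5,4,2,3} = 0
G(13) = mex{0,0,5,3,2} = 1
G(14) = mex{1,1,0,4,3} = 2
G(15) = mex{2,0,1,5,4} = 3
G(16) = mex{3,1,0,0,5} = 2
G(17) = mex{2,2,1,1,0} = 3
G(18) = mex{3,3,2,0,1} = 4
G(19) = mex{4,2,3,1,0} = 5
G(20) = mex{5,3,2,2,1} = 0
G(21) = mex{0,4,3,3,2} = 1
G(22) = mex{1,5,4,2,3} = 0
G(23) = mex{0,0,5,3,2} = 1
G(24) = mex{1,1,0,4,3} = 2
G(25) = mex{2,0,1,5,4} = 3
G(26) = mex{3,1,0,0,5} = 2
G_A(26) = 2.
Stack B, S = {1, 2}:
n :  0  1  2  3  4  5  6  7  8  9 10
G :  0  1  2  0  1  2  0  1  2  0  1
G_B(10) = 1.
Combined Grundy value = 2 ⊕ 1 = 3.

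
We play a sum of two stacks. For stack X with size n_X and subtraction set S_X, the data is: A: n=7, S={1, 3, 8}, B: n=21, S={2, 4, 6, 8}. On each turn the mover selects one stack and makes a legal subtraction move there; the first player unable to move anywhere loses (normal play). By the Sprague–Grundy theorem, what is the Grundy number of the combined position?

Stack A, S = {1, 3, 8}:
G(0) = 0
G(1) = mex{0} = 1
G(2) = mex{1} = 0
G(3) = mex{0,0} = 1
G(4) = mex{1,1} = 0
G(5) = mex{0,0} = 1
G(6) = mex{1,1} = 0
G(7) = mex{0,0} = 1
G_A(7) = 1.
Stack B, S = {2, 4, 6, 8}:
n :  0  1  2  3  4  5  6  7  8  9 10 11 12 13 14 15 16 17 18 19 20 21
G :  0  0  1  1  2  2  3  3  4  4  0  0  1  1  2  2  3  3  4  4  0  0
G_B(21) = 0.
Combined Grundy value = 1 ⊕ 0 = 1.

1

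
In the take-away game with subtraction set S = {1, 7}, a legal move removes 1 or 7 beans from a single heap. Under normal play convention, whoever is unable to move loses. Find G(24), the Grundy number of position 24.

G(0) = 0
G(1) = mex{0} = 1
G(2) = mex{1} = 0
G(3) = mex{0} = 1
G(4) = mex{1} = 0
G(5) = mex{0} = 1
G(6) = mex{1} = 0
G(7) = mex{0,0} = 1
G(8) = mex{1,1} = 0
G(9) = mex{0,0} = 1
G(10) = mex{1,1} = 0
G(11) = mex{0,0} = 1
G(12) = mex{1,1} = 0
G(13) = mex{0,0} = 1
G(14) = mex{1,1} = 0
G(15) = mex{0,0} = 1
G(16) = mex{1,1} = 0
G(17) = mex{0,0} = 1
G(18) = mex{1,1} = 0
G(19) = mex{0,0} = 1
G(20) = mex{1,1} = 0
G(21) = mex{0,0} = 1
G(22) = mex{1,1} = 0
G(23) = mex{0,0} = 1
G(24) = mex{1,1} = 0

0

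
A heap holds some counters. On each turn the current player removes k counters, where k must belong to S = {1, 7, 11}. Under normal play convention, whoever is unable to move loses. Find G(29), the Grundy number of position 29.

1

n :  0  1  2  3  4  5  6  7  8  9 10 11 12 13 14 15 16 17 18 19 20 21 22 23 24 25 26 27 28 29
G :  0  1  0  1  0  1  0  1  0  1  0  1  0  1  0  1  0  1  0  1  0  1  0  1  0  1  0  1  0  1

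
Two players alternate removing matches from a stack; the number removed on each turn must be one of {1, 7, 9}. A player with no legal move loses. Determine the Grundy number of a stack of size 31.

1

n :  0  1  2  3  4  5  6  7  8  9 10 11 12 13 14 15 16 17 18 19 20 21 22 23 24 25 26 27 28 29 30 31
G :  0  1  0  1  0  1  0  1  0  1  0  1  0  1  0  1  0  1  0  1  0  1  0  1  0  1  0  1  0  1  0  1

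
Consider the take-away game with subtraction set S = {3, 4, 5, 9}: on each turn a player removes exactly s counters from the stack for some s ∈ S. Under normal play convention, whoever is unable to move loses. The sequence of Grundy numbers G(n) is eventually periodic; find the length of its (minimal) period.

14

n :  0  1  2  3  4  5  6  7  8  9 10 11 12 13 14 15 16 17 18 19 20 21 22 23 24 25 26 27 28 29
G :  0  0  0  1  1  1  2  2  0  3  3  1  4  2  0  0  0  1  1  1  2  2  0  3  3  1  4  2  0  0
G(n+14) = G(n) holds for n = 0,…,8 (a full window of length max(S) = 9), so the sequence is purely periodic with period 14.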